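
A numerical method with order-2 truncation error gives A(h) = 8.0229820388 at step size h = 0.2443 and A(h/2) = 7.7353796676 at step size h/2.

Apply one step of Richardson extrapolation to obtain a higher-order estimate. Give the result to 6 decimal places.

The method has order 2: 2^2 = 4.
4*7.7353796676 − 8.0229820388 = 22.9185366316
Divide by 2^2 − 1 = 3.
(4*7.7353796676 − 8.0229820388)/(4 − 1) = 7.6395122105

7.639512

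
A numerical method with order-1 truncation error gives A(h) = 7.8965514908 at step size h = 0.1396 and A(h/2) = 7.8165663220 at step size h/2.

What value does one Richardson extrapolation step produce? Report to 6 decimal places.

7.736581

r = 1: numerator weight 2, denominator 1.
Weighted: 15.6331326440 − 7.8965514908 = 7.7365811532
(2*7.8165663220 − 7.8965514908)/(2 − 1) = 7.7365811532
Gap between inputs: 7.999e-02; correction applied: −0.0799851688.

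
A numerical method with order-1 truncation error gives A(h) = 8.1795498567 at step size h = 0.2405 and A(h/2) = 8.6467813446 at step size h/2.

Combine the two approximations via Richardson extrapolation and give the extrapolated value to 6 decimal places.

Error is O(h^1); halving h shrinks it by 2^1 = 2.
2*8.6467813446 − 8.1795498567 = 9.1140128325
Divide by 2^1 − 1 = 1.
9.1140128325 ÷ 1 = 9.1140128325
Correction |R − A(h/2)| = 4.672e-01; gap |A(h/2) − A(h)| = 4.672e-01.

9.114013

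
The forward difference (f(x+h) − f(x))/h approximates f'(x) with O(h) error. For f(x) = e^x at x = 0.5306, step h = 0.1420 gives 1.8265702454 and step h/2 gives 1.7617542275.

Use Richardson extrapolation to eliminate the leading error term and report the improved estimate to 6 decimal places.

With r = 1 the leading error scales as h^1, so the weight is 2^1 = 2.
2×1.7617542275 = 3.5235084550; 3.5235084550 − 1.8265702454 = 1.6969382096
Denominator 2 − 1 = 1.
Result: 1.6969382096

1.696938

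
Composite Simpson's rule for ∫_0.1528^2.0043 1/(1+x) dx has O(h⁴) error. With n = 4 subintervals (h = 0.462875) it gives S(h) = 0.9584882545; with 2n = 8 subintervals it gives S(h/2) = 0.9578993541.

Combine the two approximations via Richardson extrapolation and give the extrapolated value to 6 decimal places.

Order 4 gives 2^r = 16 and 2^r − 1 = 15.
Weighted: 15.3263896656 − 0.9584882545 = 14.3679014111
Divide by 2^4 − 1 = 15.
R = 14.3679014111/15 = 0.9578600941

0.957860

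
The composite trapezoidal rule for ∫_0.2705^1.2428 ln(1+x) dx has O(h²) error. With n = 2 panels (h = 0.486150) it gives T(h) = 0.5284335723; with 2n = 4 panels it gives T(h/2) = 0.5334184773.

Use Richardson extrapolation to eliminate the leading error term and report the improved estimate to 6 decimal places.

r = 2, so 2^r = 4.
4*0.5334184773 = 2.1336739092; 2.1336739092 − 0.5284335723 = 1.6052403369
R = 1.6052403369/3 = 0.5350801123
Gap between inputs: 4.985e-03; correction applied: +0.0016616350.

0.535080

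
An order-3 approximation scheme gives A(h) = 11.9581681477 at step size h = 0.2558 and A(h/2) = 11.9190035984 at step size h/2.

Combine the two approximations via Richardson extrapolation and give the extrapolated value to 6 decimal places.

Leading term ∝ h^3; use weight 8 = 2^3.
Numerator 8*A(h/2) − A(h) = 8*11.9190035984 − 11.9581681477 = 83.3938606395
Denominator 8 − 1 = 7.
Extrapolated: 83.3938606395 / 7 = 11.9134086628

11.913409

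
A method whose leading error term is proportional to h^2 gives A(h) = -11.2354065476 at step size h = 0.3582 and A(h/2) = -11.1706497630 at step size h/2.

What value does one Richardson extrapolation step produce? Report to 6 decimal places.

The method has order 2: 2^2 = 4.
4*(-11.1706497630) − (-11.2354065476) = -33.4471925044
Denominator 4 − 1 = 3.
(4*(-11.1706497630) − (-11.2354065476))/(4 − 1) = -11.1490641681

-11.149064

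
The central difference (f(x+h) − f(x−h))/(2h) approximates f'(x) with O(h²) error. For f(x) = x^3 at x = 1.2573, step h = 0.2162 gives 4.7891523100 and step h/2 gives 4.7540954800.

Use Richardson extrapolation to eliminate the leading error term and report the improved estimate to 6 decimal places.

4.742410

Method order is 2; weight 2^2 = 4.
Top: 4(4.7540954800) − (4.7891523100) = 14.2272296100
(4*4.7540954800 − 4.7891523100)/(4 − 1) = 4.7424098700
Gap between inputs: 3.506e-02; correction applied: −0.0116856100.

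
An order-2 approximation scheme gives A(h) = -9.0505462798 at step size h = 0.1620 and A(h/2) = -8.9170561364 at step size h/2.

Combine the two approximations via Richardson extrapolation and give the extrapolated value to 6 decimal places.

-8.872559

Order 2 gives 2^r = 4 and 2^r − 1 = 3.
Difference of the inputs: -8.9170561364 − (-9.0505462798) = 0.1334901434
Correction (A(h/2) − A(h))/(4 − 1) = 0.1334901434/3 = 0.0444967145
R = -8.9170561364 + 0.0444967145 = -8.8725594219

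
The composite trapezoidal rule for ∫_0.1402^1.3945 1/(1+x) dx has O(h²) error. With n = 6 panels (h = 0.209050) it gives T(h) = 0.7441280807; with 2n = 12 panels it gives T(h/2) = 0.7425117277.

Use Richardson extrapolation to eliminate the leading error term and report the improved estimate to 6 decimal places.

r = 2: numerator weight 4, denominator 3.
4·0.7425117277 = 2.9700469108; subtract 0.7441280807 → 2.2259188301
Divide by 2^2 − 1 = 3.
R = 2.2259188301/3 = 0.7419729434
Correction |R − A(h/2)| = 5.388e-04; gap |A(h/2) − A(h)| = 1.616e-03.

0.741973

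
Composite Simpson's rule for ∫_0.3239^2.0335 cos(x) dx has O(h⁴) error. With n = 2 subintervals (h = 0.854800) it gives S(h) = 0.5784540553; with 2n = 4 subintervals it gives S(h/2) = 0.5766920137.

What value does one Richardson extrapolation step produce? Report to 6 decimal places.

Order 4 gives 2^r = 16 and 2^r − 1 = 15.
2^4·A(h/2) = 9.2270722192; minus A(h) gives 8.6486181639.
(16·0.5766920137 − 0.5784540553)/(16 − 1) = 0.5765745443

0.576575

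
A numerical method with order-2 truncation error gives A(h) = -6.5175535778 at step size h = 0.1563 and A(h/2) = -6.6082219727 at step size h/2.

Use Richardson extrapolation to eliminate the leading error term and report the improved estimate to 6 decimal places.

-6.638445

Method order is 2; weight 2^2 = 4.
4·(-6.6082219727) = -26.4328878908; (-26.4328878908) − (-6.5175535778) = -19.9153343130
(-19.9153343130) ÷ 3 = -6.6384447710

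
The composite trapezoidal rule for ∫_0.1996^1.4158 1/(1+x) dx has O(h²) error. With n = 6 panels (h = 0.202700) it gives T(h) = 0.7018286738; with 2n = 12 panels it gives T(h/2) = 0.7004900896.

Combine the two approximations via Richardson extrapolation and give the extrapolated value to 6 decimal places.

0.700044

r = 2: numerator weight 4, denominator 3.
Numerator 4·A(h/2) − A(h) = 4·0.7004900896 − 0.7018286738 = 2.1001316846
2.1001316846 ÷ 3 = 0.7000438949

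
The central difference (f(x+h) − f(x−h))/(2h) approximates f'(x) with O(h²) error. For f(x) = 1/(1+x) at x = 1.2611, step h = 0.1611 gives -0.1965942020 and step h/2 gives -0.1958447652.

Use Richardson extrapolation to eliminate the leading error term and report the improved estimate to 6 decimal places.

-0.195595

The method has order 2: 2^2 = 4.
4 × (-0.1958447652) = -0.7833790608; subtract (-0.1965942020) → -0.5867848588
(-0.5867848588) ÷ 3 = -0.1955949529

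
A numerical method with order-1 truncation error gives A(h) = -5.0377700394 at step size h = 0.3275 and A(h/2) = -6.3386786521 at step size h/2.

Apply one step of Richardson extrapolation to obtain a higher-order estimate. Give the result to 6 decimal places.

Order 1 gives 2^r = 2 and 2^r − 1 = 1.
2*(-6.3386786521) = -12.6773573042; subtract (-5.0377700394) → -7.6395872648
Divide by 2^1 − 1 = 1.
Extrapolated: (-7.6395872648) / 1 = -7.6395872648

-7.639587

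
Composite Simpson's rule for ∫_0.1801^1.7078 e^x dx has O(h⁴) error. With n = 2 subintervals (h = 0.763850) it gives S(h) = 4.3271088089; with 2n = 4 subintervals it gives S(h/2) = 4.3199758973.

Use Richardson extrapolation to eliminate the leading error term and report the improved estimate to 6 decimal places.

Order 4 gives 2^r = 16 and 2^r − 1 = 15.
Weighted: 69.1196143568 − 4.3271088089 = 64.7925055479
(16 × 4.3199758973 − 4.3271088089)/(16 − 1) = 4.3195003699

4.319500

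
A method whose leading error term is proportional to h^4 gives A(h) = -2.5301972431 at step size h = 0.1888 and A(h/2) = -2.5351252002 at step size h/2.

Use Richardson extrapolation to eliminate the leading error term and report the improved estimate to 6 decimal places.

-2.535454

Method order is 4; weight 2^4 = 16.
16×(-2.5351252002) − (-2.5301972431) = -38.0318059601
Divide by 2^4 − 1 = 15.
Extrapolated: (-38.0318059601) / 15 = -2.5354537307
Correction |R − A(h/2)| = 3.285e-04; gap |A(h/2) − A(h)| = 4.928e-03.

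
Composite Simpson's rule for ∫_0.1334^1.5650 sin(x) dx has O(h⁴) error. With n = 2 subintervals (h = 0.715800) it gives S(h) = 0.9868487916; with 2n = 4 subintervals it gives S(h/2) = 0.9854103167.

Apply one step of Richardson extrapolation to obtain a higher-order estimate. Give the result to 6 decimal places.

0.985314

Order 4 gives 2^r = 16 and 2^r − 1 = 15.
Top: 16(0.9854103167) − (0.9868487916) = 14.7797162756
Extrapolated: 14.7797162756 / 15 = 0.9853144184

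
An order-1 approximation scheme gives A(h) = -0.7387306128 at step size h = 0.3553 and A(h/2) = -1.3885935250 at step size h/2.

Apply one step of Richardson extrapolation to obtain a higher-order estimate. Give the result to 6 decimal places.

-2.038456

r = 1, so 2^r = 2.
Top: 2(-1.3885935250) − (-0.7387306128) = -2.0384564372
Extrapolated: (-2.0384564372) / 1 = -2.0384564372
Gap between inputs: 6.499e-01; correction applied: −0.6498629122.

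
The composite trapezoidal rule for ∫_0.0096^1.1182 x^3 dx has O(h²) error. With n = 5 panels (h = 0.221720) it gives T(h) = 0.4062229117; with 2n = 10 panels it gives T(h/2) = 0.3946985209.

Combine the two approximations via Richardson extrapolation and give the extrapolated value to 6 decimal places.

Error is O(h^2); halving h shrinks it by 2^2 = 4.
Weighted: 1.5787940836 − 0.4062229117 = 1.1725711719
R = 1.1725711719/3 = 0.3908570573
Gap between inputs: 1.152e-02; correction applied: −0.0038414636.

0.390857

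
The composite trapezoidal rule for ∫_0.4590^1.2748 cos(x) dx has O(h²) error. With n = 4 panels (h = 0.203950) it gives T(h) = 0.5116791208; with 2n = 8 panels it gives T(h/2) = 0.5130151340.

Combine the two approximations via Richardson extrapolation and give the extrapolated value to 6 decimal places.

0.513460

r = 2: numerator weight 4, denominator 3.
4 × 0.5130151340 = 2.0520605360; subtract 0.5116791208 → 1.5403814152
Denominator 4 − 1 = 3.
R = 1.5403814152/3 = 0.5134604717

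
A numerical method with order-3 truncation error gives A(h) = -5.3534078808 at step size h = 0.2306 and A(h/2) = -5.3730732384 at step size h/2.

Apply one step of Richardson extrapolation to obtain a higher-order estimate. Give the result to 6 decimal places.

-5.375883

Order 3 gives 2^r = 8 and 2^r − 1 = 7.
8 × (-5.3730732384) = -42.9845859072; subtract (-5.3534078808) → -37.6311780264
R = (-37.6311780264)/7 = -5.3758825752
Shift from A(h/2): −0.0028093368.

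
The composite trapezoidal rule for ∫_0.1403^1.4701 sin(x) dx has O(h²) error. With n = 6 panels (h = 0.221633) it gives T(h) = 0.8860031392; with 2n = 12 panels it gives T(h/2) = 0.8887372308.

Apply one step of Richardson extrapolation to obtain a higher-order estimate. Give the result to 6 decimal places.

Leading term ∝ h^2; use weight 4 = 2^2.
4·0.8887372308 − 0.8860031392 = 2.6689457840
R = 2.6689457840/3 = 0.8896485947
Gap between inputs: 2.734e-03; correction applied: +0.0009113639.

0.889649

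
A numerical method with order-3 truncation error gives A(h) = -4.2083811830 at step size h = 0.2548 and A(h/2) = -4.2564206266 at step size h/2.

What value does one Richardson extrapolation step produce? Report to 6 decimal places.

Method order is 3; weight 2^3 = 8.
Numerator 8 × A(h/2) − A(h) = 8 × (-4.2564206266) − (-4.2083811830) = -29.8429838298
Extrapolated: (-29.8429838298) / 7 = -4.2632834043
Gap between inputs: 4.804e-02; correction applied: −0.0068627777.

-4.263283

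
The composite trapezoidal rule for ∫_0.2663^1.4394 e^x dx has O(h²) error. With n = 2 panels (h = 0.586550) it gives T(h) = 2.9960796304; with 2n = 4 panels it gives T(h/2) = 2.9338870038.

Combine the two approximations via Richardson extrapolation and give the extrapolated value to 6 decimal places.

The method has order 2: 2^2 = 4.
4×2.9338870038 = 11.7355480152; 11.7355480152 − 2.9960796304 = 8.7394683848
Denominator 4 − 1 = 3.
Extrapolated: 8.7394683848 / 3 = 2.9131561283

2.913156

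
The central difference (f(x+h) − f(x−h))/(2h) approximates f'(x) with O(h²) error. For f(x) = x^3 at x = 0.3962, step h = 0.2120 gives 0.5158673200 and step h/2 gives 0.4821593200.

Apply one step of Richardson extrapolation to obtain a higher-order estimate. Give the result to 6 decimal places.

r = 2, so 2^r = 4.
Top: 4(0.4821593200) − (0.5158673200) = 1.4127699600
Divide by 2^2 − 1 = 3.
(4*0.4821593200 − 0.5158673200)/(4 − 1) = 0.4709233200
Correction |R − A(h/2)| = 1.124e-02; gap |A(h/2) − A(h)| = 3.371e-02.

0.470923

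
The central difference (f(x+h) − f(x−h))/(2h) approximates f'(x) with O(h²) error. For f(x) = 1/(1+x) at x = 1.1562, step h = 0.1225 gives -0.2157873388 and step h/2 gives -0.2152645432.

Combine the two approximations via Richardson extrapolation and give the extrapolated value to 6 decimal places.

r = 2: numerator weight 4, denominator 3.
Top: 4(-0.2152645432) − (-0.2157873388) = -0.6452708340
Denominator 4 − 1 = 3.
Extrapolated: (-0.6452708340) / 3 = -0.2150902780
Shift from A(h/2): +0.0001742652.

-0.215090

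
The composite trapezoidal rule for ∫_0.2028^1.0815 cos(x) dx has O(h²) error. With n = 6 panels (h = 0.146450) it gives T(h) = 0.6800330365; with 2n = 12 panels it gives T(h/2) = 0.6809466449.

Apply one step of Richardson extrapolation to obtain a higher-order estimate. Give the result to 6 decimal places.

0.681251

Method order is 2; weight 2^2 = 4.
Numerator 4*A(h/2) − A(h) = 4*0.6809466449 − 0.6800330365 = 2.0437535431
Divide by 2^2 − 1 = 3.
(4*0.6809466449 − 0.6800330365)/(4 − 1) = 0.6812511810
Shift from A(h/2): +0.0003045361.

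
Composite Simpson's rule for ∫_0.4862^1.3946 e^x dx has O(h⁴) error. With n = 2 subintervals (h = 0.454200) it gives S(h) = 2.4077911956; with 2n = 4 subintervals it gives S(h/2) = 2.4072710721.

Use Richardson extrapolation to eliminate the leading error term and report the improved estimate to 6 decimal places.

2.407236

Method order is 4; weight 2^4 = 16.
Weighted: 38.5163371536 − 2.4077911956 = 36.1085459580
(16×2.4072710721 − 2.4077911956)/(16 − 1) = 2.4072363972
Shift from A(h/2): −0.0000346749.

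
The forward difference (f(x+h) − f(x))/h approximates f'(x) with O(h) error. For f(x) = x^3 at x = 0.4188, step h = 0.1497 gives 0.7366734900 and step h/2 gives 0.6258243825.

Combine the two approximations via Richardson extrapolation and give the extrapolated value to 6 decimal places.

0.514975

Order 1 gives 2^r = 2 and 2^r − 1 = 1.
Numerator 2·A(h/2) − A(h) = 2·0.6258243825 − 0.7366734900 = 0.5149752750
Divide by 2^1 − 1 = 1.
So the Richardson estimate is 0.5149752750.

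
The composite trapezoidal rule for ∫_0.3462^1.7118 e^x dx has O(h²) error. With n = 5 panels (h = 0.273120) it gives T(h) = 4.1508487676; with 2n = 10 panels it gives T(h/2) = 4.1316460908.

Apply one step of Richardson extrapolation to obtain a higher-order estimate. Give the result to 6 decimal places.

4.125245

Error is O(h^2); halving h shrinks it by 2^2 = 4.
Top: 4(4.1316460908) − (4.1508487676) = 12.3757355956
Divide by 2^2 − 1 = 3.
R = 12.3757355956/3 = 4.1252451985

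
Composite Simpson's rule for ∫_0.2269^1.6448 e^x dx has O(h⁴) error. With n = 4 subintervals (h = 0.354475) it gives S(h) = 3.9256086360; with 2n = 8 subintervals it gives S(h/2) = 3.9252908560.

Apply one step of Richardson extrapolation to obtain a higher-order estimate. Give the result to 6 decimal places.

The method has order 4: 2^4 = 16.
2^4·A(h/2) = 62.8046536960; minus A(h) gives 58.8790450600.
R = 58.8790450600/15 = 3.9252696707

3.925270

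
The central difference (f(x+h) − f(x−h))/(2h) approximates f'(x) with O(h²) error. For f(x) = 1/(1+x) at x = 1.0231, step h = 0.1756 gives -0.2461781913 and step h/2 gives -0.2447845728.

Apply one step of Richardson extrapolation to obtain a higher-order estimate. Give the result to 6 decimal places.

-0.244320

Leading term ∝ h^2; use weight 4 = 2^2.
4*(-0.2447845728) = -0.9791382912; (-0.9791382912) − (-0.2461781913) = -0.7329600999
Divide by 2^2 − 1 = 3.
So the Richardson estimate is -0.2443200333.
Correction |R − A(h/2)| = 4.645e-04; gap |A(h/2) − A(h)| = 1.394e-03.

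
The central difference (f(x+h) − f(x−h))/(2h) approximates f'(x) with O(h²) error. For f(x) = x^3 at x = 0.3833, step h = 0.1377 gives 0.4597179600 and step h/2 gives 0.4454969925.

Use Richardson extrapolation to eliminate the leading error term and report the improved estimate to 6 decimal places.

0.440757

Leading term ∝ h^2; use weight 4 = 2^2.
2^2×A(h/2) = 1.7819879700; minus A(h) gives 1.3222700100.
(4×0.4454969925 − 0.4597179600)/(4 − 1) = 0.4407566700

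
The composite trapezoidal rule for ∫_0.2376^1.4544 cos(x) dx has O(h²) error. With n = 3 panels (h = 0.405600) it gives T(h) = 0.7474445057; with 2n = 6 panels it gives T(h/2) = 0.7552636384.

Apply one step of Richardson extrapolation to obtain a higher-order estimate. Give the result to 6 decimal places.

Leading term ∝ h^2; use weight 4 = 2^2.
4·0.7552636384 − 0.7474445057 = 2.2736100479
Denominator 4 − 1 = 3.
R = 2.2736100479/3 = 0.7578700160

0.757870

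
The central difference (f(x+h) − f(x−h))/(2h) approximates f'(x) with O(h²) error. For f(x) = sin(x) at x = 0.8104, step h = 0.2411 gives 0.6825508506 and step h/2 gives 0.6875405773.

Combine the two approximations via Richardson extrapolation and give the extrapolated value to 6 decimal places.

0.689204

r = 2: numerator weight 4, denominator 3.
4 × 0.6875405773 = 2.7501623092; 2.7501623092 − 0.6825508506 = 2.0676114586
Divide by 2^2 − 1 = 3.
R = 2.0676114586/3 = 0.6892038195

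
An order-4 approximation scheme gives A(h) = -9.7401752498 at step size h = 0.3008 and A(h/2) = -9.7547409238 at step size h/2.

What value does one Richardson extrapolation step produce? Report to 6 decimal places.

-9.755712

r = 4: numerator weight 16, denominator 15.
16*(-9.7547409238) = -156.0758547808; subtract (-9.7401752498) → -146.3356795310
Extrapolated: (-146.3356795310) / 15 = -9.7557119687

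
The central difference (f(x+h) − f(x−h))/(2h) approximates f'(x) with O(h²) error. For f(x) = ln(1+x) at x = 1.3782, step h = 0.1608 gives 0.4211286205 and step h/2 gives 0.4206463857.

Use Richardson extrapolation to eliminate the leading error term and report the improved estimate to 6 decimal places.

Leading term ∝ h^2; use weight 4 = 2^2.
4·0.4206463857 = 1.6825855428; 1.6825855428 − 0.4211286205 = 1.2614569223
1.2614569223 ÷ 3 = 0.4204856408
Gap between inputs: 4.822e-04; correction applied: −0.0001607449.

0.420486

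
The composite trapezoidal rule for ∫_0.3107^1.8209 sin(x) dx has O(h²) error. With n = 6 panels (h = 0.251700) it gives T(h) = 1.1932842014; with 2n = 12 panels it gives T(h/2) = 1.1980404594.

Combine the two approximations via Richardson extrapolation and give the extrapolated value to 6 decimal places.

1.199626

Method order is 2; weight 2^2 = 4.
4×1.1980404594 = 4.7921618376; 4.7921618376 − 1.1932842014 = 3.5988776362
Divide by 2^2 − 1 = 3.
So the Richardson estimate is 1.1996258787.
Correction |R − A(h/2)| = 1.585e-03; gap |A(h/2) − A(h)| = 4.756e-03.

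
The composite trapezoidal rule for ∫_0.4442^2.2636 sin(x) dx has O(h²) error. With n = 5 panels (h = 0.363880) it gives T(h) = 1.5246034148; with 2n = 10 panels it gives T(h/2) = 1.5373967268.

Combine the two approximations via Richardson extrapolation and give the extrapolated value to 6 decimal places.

1.541661

The method has order 2: 2^2 = 4.
4*1.5373967268 = 6.1495869072; 6.1495869072 − 1.5246034148 = 4.6249834924
Divide by 2^2 − 1 = 3.
(4*1.5373967268 − 1.5246034148)/(4 − 1) = 1.5416611641
Gap between inputs: 1.279e-02; correction applied: +0.0042644373.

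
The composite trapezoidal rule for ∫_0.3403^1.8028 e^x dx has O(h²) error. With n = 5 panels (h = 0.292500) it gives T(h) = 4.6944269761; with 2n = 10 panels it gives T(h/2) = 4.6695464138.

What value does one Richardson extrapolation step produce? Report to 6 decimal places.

Order 2 gives 2^r = 4 and 2^r − 1 = 3.
Difference of the inputs: 4.6695464138 − 4.6944269761 = -0.0248805623
Divide by 2^2 − 1 = 3: (-0.0248805623)/3 = -0.0082935208
R = A(h/2) + (A(h/2) − A(h))/3 = 4.6695464138 − 0.0082935208 = 4.6612528930
Correction |R − A(h/2)| = 8.294e-03; gap |A(h/2) − A(h)| = 2.488e-02.

4.661253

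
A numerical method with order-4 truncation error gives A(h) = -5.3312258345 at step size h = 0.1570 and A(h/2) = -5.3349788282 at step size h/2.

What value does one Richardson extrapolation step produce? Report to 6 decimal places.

-5.335229

Method order is 4; weight 2^4 = 16.
16*(-5.3349788282) = -85.3596612512; (-85.3596612512) − (-5.3312258345) = -80.0284354167
Denominator 16 − 1 = 15.
Result: -5.3352290278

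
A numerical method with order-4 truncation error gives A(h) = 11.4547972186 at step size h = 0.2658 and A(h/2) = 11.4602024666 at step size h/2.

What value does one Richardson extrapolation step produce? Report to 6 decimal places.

r = 4, so 2^r = 16.
A(h/2) − A(h) = 11.4602024666 − 11.4547972186 = 0.0054052480
Correction (A(h/2) − A(h))/(16 − 1) = 0.0054052480/15 = 0.0003603499
R = 11.4602024666 + 0.0003603499 = 11.4605628165
Shift from A(h/2): +0.0003603499.

11.460563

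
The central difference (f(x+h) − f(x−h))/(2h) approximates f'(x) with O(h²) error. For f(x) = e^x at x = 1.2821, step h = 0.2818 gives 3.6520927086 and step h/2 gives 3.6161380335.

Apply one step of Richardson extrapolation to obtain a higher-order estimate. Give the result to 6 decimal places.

3.604153

r = 2: numerator weight 4, denominator 3.
Top: 4(3.6161380335) − (3.6520927086) = 10.8124594254
Denominator 4 − 1 = 3.
R = 10.8124594254/3 = 3.6041531418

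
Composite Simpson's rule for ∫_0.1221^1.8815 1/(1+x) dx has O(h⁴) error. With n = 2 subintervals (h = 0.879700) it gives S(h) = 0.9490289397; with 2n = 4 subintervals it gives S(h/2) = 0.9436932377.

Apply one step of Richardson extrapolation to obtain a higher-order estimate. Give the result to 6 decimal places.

Leading term ∝ h^4; use weight 16 = 2^4.
A(h/2) − A(h) = 0.9436932377 − 0.9490289397 = -0.0053357020
Divide by 2^4 − 1 = 15: (-0.0053357020)/15 = -0.0003557135
R = A(h/2) + (A(h/2) − A(h))/15 = 0.9436932377 − 0.0003557135 = 0.9433375242

0.943338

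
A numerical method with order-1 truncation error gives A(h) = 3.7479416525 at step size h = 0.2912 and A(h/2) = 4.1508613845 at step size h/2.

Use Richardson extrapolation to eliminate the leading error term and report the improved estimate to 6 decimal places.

r = 1, so 2^r = 2.
Numerator 2 × A(h/2) − A(h) = 2 × 4.1508613845 − 3.7479416525 = 4.5537811165
4.5537811165 ÷ 1 = 4.5537811165

4.553781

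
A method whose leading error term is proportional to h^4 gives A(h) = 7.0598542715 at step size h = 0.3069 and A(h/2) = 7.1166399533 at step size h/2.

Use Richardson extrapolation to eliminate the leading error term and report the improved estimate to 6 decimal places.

7.120426

Leading term ∝ h^4; use weight 16 = 2^4.
16×7.1166399533 − 7.0598542715 = 106.8063849813
(16×7.1166399533 − 7.0598542715)/(16 − 1) = 7.1204256654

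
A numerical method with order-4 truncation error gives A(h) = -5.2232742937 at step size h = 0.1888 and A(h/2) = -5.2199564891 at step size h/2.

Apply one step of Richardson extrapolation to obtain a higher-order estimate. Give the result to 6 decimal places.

The method has order 4: 2^4 = 16.
Top: 16(-5.2199564891) − (-5.2232742937) = -78.2960295319
Divide by 2^4 − 1 = 15.
(16×(-5.2199564891) − (-5.2232742937))/(16 − 1) = -5.2197353021
Gap between inputs: 3.318e-03; correction applied: +0.0002211870.

-5.219735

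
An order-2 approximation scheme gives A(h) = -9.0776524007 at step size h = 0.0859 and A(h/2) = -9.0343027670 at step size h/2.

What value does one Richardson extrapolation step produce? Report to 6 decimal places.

The method has order 2: 2^2 = 4.
Numerator 4·A(h/2) − A(h) = 4·(-9.0343027670) − (-9.0776524007) = -27.0595586673
Extrapolated: (-27.0595586673) / 3 = -9.0198528891

-9.019853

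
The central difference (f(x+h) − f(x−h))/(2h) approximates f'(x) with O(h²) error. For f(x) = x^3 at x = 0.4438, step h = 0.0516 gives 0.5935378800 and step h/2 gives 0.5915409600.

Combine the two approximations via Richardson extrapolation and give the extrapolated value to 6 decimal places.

The method has order 2: 2^2 = 4.
Top: 4(0.5915409600) − (0.5935378800) = 1.7726259600
Denominator 4 − 1 = 3.
R = 1.7726259600/3 = 0.5908753200

0.590875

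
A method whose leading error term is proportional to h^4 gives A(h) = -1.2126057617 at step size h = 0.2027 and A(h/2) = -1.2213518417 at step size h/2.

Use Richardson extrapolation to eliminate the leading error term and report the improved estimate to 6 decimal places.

-1.221935

r = 4, so 2^r = 16.
2^4*A(h/2) = -19.5416294672; minus A(h) gives -18.3290237055.
R = (-18.3290237055)/15 = -1.2219349137
Shift from A(h/2): −0.0005830720.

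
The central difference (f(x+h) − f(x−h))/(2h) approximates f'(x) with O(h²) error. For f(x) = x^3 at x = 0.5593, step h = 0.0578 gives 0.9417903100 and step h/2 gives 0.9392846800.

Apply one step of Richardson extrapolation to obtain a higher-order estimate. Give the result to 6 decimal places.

Error is O(h^2); halving h shrinks it by 2^2 = 4.
4*0.9392846800 − 0.9417903100 = 2.8153484100
Divide by 2^2 − 1 = 3.
R = 2.8153484100/3 = 0.9384494700
Correction |R − A(h/2)| = 8.352e-04; gap |A(h/2) − A(h)| = 2.506e-03.

0.938449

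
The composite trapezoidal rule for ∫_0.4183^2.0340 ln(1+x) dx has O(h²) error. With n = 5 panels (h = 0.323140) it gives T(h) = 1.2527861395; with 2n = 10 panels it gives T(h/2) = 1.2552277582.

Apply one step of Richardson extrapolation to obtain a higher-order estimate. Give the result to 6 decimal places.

1.256042

r = 2, so 2^r = 4.
2^2×A(h/2) = 5.0209110328; minus A(h) gives 3.7681248933.
Divide by 2^2 − 1 = 3.
Extrapolated: 3.7681248933 / 3 = 1.2560416311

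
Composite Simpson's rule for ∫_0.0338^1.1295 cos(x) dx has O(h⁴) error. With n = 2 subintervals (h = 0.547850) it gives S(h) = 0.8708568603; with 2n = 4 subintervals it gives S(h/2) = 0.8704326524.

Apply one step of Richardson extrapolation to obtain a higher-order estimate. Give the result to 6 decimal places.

r = 4, so 2^r = 16.
Top: 16(0.8704326524) − (0.8708568603) = 13.0560655781
Denominator 16 − 1 = 15.
Extrapolated: 13.0560655781 / 15 = 0.8704043719
Shift from A(h/2): −0.0000282805.

0.870404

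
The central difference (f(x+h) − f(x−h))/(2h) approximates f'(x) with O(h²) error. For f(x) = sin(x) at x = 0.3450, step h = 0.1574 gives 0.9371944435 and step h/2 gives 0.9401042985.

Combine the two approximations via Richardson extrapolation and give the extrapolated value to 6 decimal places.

0.941074

With r = 2 the leading error scales as h^2, so the weight is 2^2 = 4.
2^2×A(h/2) = 3.7604171940; minus A(h) gives 2.8232227505.
2.8232227505 ÷ 3 = 0.9410742502
Gap between inputs: 2.910e-03; correction applied: +0.0009699517.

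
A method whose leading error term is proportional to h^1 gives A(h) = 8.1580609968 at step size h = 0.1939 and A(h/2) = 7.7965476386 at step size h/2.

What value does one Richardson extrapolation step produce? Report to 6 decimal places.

With r = 1 the leading error scales as h^1, so the weight is 2^1 = 2.
Difference of the inputs: 7.7965476386 − 8.1580609968 = -0.3615133582
Divide by 2^1 − 1 = 1: (-0.3615133582)/1 = -0.3615133582
R = A(h/2) + (A(h/2) − A(h))/1 = 7.7965476386 − 0.3615133582 = 7.4350342804

7.435034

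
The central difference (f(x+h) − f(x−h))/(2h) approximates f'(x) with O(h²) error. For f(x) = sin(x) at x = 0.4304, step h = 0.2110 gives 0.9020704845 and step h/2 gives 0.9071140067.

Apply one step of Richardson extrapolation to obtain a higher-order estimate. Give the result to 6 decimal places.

Leading term ∝ h^2; use weight 4 = 2^2.
Top: 4(0.9071140067) − (0.9020704845) = 2.7263855423
(4·0.9071140067 − 0.9020704845)/(4 − 1) = 0.9087951808

0.908795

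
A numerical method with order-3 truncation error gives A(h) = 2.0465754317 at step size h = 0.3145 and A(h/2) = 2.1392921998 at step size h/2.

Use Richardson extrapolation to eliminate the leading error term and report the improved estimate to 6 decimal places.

Order 3 gives 2^r = 8 and 2^r − 1 = 7.
8·2.1392921998 = 17.1143375984; subtract 2.0465754317 → 15.0677621667
Divide by 2^3 − 1 = 7.
So the Richardson estimate is 2.1525374524.
Shift from A(h/2): +0.0132452526.

2.152537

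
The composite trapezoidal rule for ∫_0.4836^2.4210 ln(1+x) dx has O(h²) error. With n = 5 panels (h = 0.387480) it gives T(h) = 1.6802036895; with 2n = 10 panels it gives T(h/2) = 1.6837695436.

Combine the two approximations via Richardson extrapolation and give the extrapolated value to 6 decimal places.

1.684958

r = 2, so 2^r = 4.
Numerator 4 × A(h/2) − A(h) = 4 × 1.6837695436 − 1.6802036895 = 5.0548744849
R = 5.0548744849/3 = 1.6849581616
Shift from A(h/2): +0.0011886180.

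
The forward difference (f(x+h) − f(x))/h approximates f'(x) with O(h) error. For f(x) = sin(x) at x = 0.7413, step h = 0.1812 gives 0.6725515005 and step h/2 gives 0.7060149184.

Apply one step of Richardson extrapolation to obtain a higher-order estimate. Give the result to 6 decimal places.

0.739478

Error is O(h^1); halving h shrinks it by 2^1 = 2.
2^1×A(h/2) = 1.4120298368; minus A(h) gives 0.7394783363.
0.7394783363 ÷ 1 = 0.7394783363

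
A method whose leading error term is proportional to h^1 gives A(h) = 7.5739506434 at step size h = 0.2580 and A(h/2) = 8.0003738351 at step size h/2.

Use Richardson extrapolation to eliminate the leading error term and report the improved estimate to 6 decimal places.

The method has order 1: 2^1 = 2.
2×8.0003738351 = 16.0007476702; subtract 7.5739506434 → 8.4267970268
Extrapolated: 8.4267970268 / 1 = 8.4267970268
Shift from A(h/2): +0.4264231917.

8.426797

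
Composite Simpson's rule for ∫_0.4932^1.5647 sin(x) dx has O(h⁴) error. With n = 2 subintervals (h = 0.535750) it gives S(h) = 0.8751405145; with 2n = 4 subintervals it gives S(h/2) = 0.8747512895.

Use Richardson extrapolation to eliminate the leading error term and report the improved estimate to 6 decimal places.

0.874725

Method order is 4; weight 2^4 = 16.
16 × 0.8747512895 − 0.8751405145 = 13.1208801175
Denominator 16 − 1 = 15.
13.1208801175 ÷ 15 = 0.8747253412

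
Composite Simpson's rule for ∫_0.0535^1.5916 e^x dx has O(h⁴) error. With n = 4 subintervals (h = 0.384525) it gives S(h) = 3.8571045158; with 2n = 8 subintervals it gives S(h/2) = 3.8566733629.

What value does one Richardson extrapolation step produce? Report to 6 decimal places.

Order 4 gives 2^r = 16 and 2^r − 1 = 15.
Numerator 16*A(h/2) − A(h) = 16*3.8566733629 − 3.8571045158 = 57.8496692906
(16*3.8566733629 − 3.8571045158)/(16 − 1) = 3.8566446194

3.856645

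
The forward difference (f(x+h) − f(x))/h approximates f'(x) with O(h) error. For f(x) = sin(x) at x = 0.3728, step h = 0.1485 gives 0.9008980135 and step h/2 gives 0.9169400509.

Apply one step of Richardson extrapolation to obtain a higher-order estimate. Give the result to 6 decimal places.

0.932982

r = 1, so 2^r = 2.
Top: 2(0.9169400509) − (0.9008980135) = 0.9329820883
(2 × 0.9169400509 − 0.9008980135)/(2 − 1) = 0.9329820883
Shift from A(h/2): +0.0160420374.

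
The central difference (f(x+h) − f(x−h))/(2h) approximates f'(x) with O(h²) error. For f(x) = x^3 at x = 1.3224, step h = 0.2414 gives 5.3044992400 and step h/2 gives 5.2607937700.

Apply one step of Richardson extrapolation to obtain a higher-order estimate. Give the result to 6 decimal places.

Order 2 gives 2^r = 4 and 2^r − 1 = 3.
Numerator 4×A(h/2) − A(h) = 4×5.2607937700 − 5.3044992400 = 15.7386758400
Denominator 4 − 1 = 3.
15.7386758400 ÷ 3 = 5.2462252800

5.246225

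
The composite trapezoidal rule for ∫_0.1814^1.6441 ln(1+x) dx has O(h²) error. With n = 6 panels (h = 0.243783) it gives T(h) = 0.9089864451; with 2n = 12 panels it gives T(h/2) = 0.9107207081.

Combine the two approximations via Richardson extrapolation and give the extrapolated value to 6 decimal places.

0.911299

Order 2 gives 2^r = 4 and 2^r − 1 = 3.
4 × 0.9107207081 − 0.9089864451 = 2.7338963873
R = 2.7338963873/3 = 0.9112987958
Shift from A(h/2): +0.0005780877.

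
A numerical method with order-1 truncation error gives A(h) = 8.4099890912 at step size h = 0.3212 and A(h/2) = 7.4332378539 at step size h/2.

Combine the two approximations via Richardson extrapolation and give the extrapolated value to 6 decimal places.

The method has order 1: 2^1 = 2.
Weighted: 14.8664757078 − 8.4099890912 = 6.4564866166
Divide by 2^1 − 1 = 1.
6.4564866166 ÷ 1 = 6.4564866166

6.456487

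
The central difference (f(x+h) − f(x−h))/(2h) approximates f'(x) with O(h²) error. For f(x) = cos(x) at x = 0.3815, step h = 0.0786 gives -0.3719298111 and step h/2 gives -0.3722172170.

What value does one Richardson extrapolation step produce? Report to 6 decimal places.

r = 2: numerator weight 4, denominator 3.
4·(-0.3722172170) = -1.4888688680; (-1.4888688680) − (-0.3719298111) = -1.1169390569
(4·(-0.3722172170) − (-0.3719298111))/(4 − 1) = -0.3723130190
Correction |R − A(h/2)| = 9.580e-05; gap |A(h/2) − A(h)| = 2.874e-04.

-0.372313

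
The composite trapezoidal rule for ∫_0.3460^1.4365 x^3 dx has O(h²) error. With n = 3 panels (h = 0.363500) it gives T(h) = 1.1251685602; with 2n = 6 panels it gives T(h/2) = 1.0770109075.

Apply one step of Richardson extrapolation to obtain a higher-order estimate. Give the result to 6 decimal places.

1.060958

Method order is 2; weight 2^2 = 4.
A(h/2) − A(h) = 1.0770109075 − 1.1251685602 = -0.0481576527
Divide by 2^2 − 1 = 3: (-0.0481576527)/3 = -0.0160525509
R = A(h/2) + (A(h/2) − A(h))/3 = 1.0770109075 − 0.0160525509 = 1.0609583566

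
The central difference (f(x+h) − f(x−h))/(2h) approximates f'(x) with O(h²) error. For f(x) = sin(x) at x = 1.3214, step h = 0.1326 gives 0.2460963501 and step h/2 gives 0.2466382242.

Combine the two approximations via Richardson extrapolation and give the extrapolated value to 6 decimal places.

0.246819

The method has order 2: 2^2 = 4.
2^2 × A(h/2) = 0.9865528968; minus A(h) gives 0.7404565467.
Divide by 2^2 − 1 = 3.
Extrapolated: 0.7404565467 / 3 = 0.2468188489
Gap between inputs: 5.419e-04; correction applied: +0.0001806247.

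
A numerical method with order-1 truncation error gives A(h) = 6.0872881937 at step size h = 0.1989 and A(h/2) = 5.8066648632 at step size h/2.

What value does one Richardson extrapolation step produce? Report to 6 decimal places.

5.526042

The method has order 1: 2^1 = 2.
Weighted: 11.6133297264 − 6.0872881937 = 5.5260415327
Divide by 2^1 − 1 = 1.
Result: 5.5260415327
Gap between inputs: 2.806e-01; correction applied: −0.2806233305.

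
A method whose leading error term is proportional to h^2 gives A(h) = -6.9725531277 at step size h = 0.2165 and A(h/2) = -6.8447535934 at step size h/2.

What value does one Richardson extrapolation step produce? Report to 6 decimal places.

-6.802154

The method has order 2: 2^2 = 4.
4*(-6.8447535934) − (-6.9725531277) = -20.4064612459
Denominator 4 − 1 = 3.
R = (-20.4064612459)/3 = -6.8021537486
Correction |R − A(h/2)| = 4.260e-02; gap |A(h/2) − A(h)| = 1.278e-01.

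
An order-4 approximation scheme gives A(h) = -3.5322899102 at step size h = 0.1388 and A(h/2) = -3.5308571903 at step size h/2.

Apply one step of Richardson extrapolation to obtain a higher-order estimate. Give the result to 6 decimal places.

-3.530762

r = 4, so 2^r = 16.
16·(-3.5308571903) − (-3.5322899102) = -52.9614251346
Extrapolated: (-52.9614251346) / 15 = -3.5307616756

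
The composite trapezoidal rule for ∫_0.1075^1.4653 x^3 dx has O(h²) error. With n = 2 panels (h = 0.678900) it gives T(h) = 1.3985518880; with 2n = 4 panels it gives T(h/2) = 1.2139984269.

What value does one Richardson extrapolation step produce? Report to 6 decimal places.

Order 2 gives 2^r = 4 and 2^r − 1 = 3.
A(h/2) − A(h) = 1.2139984269 − 1.3985518880 = -0.1845534611
Divide by 2^2 − 1 = 3: (-0.1845534611)/3 = -0.0615178204
R = A(h/2) + (A(h/2) − A(h))/3 = 1.2139984269 − 0.0615178204 = 1.1524806065

1.152481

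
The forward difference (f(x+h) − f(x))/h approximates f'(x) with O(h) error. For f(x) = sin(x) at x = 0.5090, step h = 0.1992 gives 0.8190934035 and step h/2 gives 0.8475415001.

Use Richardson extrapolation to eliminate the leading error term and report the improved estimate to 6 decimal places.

Method order is 1; weight 2^1 = 2.
Numerator 2·A(h/2) − A(h) = 2·0.8475415001 − 0.8190934035 = 0.8759895967
(2·0.8475415001 − 0.8190934035)/(2 − 1) = 0.8759895967
Correction |R − A(h/2)| = 2.845e-02; gap |A(h/2) − A(h)| = 2.845e-02.

0.875990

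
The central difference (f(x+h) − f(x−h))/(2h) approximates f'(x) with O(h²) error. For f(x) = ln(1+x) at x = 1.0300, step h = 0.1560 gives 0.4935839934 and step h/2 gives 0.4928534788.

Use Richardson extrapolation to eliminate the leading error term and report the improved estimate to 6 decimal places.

Error is O(h^2); halving h shrinks it by 2^2 = 4.
A(h/2) − A(h) = 0.4928534788 − 0.4935839934 = -0.0007305146
Divide by 2^2 − 1 = 3: (-0.0007305146)/3 = -0.0002435049
R = A(h/2) + (A(h/2) − A(h))/3 = 0.4928534788 − 0.0002435049 = 0.4926099739

0.492610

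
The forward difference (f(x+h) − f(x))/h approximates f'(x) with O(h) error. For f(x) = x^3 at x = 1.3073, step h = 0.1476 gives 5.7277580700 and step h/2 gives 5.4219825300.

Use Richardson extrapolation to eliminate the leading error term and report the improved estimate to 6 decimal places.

5.116207

Method order is 1; weight 2^1 = 2.
2·5.4219825300 = 10.8439650600; subtract 5.7277580700 → 5.1162069900
Denominator 2 − 1 = 1.
Extrapolated: 5.1162069900 / 1 = 5.1162069900
Shift from A(h/2): −0.3057755400.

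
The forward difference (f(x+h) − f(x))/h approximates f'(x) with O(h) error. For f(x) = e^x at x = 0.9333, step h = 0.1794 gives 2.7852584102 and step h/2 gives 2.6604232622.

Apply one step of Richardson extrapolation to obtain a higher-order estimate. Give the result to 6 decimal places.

2.535588

Order 1 gives 2^r = 2 and 2^r − 1 = 1.
Numerator 2×A(h/2) − A(h) = 2×2.6604232622 − 2.7852584102 = 2.5355881142
R = 2.5355881142/1 = 2.5355881142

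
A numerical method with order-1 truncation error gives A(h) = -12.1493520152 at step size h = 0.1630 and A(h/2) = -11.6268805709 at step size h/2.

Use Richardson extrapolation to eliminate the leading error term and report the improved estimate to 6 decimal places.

-11.104409

The method has order 1: 2^1 = 2.
Difference of the inputs: -11.6268805709 − (-12.1493520152) = 0.5224714443
Correction (A(h/2) − A(h))/(2 − 1) = 0.5224714443/1 = 0.5224714443
R = -11.6268805709 + 0.5224714443 = -11.1044091266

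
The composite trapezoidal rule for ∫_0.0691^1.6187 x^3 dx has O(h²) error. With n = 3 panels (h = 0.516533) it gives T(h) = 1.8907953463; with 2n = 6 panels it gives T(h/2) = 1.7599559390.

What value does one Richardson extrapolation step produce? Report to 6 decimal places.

1.716343

With r = 2 the leading error scales as h^2, so the weight is 2^2 = 4.
4×1.7599559390 = 7.0398237560; subtract 1.8907953463 → 5.1490284097
5.1490284097 ÷ 3 = 1.7163428032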